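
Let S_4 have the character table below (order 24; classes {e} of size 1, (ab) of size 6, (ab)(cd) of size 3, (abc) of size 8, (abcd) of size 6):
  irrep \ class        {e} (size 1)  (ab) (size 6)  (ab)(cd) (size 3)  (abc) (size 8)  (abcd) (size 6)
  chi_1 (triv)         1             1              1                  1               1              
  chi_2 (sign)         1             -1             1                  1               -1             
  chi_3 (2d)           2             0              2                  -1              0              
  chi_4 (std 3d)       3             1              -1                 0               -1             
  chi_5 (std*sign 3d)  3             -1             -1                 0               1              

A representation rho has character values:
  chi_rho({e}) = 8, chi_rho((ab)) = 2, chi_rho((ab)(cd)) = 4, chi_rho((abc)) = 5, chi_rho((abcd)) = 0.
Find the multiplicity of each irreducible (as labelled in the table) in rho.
Multiplicities: chi_1: 3, chi_2: 2, chi_3: 0, chi_4: 1, chi_5: 0.

Derivation: Use <chi_rho, chi> = (1/|G|) sum_C |C| * chi_rho(C) * conj(chi(C)) with |G| = 24 for each irreducible chi in the table:
  <chi_rho, chi_1> = (1/24)[1*(8)*conj(1) + 6*(2)*conj(1) + 3*(4)*conj(1) + 8*(5)*conj(1) + 6*(0)*conj(1)]
      = (1/24)[(8) + (12) + (12) + (40) + (0)] = 72/24 = 3
  <chi_rho, chi_2> = (1/24)[1*(8)*conj(1) + 6*(2)*conj(-1) + 3*(4)*conj(1) + 8*(5)*conj(1) + 6*(0)*conj(-1)]
      = (1/24)[(8) + (-12) + (12) + (40) + (0)] = 48/24 = 2
  <chi_rho, chi_3> = (1/24)[1*(8)*conj(2) + 6*(2)*conj(0) + 3*(4)*conj(2) + 8*(5)*conj(-1) + 6*(0)*conj(0)]
      = (1/24)[(16) + (0) + (24) + (-40) + (0)] = 0/24 = 0
  <chi_rho, chi_4> = (1/24)[1*(8)*conj(3) + 6*(2)*conj(1) + 3*(4)*conj(-1) + 8*(5)*conj(0) + 6*(0)*conj(-1)]
      = (1/24)[(24) + (12) + (-12) + (0) + (0)] = 24/24 = 1
  <chi_rho, chi_5> = (1/24)[1*(8)*conj(3) + 6*(2)*conj(-1) + 3*(4)*conj(-1) + 8*(5)*conj(0) + 6*(0)*conj(1)]
      = (1/24)[(24) + (-12) + (-12) + (0) + (0)] = 0/24 = 0
Dimension check: dim(rho) = sum (mult * dim) = 3*1 + 2*1 + 0*2 + 1*3 + 0*3 = 8 = chi_rho(e) = 8.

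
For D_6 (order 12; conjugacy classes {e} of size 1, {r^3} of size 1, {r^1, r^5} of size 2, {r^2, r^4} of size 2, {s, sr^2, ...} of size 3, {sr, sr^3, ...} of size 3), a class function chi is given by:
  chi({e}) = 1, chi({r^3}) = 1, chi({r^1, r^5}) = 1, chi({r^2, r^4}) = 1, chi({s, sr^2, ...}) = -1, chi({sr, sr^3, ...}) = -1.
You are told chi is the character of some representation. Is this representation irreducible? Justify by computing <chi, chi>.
Irreducible: <chi, chi> = 1.

Details: <chi, chi> = (1/|G|) sum_C |C| * |chi(C)|^2 = (1/12)[1*|1|^2 + 1*|1|^2 + 2*|1|^2 + 2*|1|^2 + 3*|-1|^2 + 3*|-1|^2]
  = (1/12)[(1) + (1) + (2) + (2) + (3) + (3)] = 12/12 = 1.
A character is irreducible iff <chi, chi> = 1, so this representation is irreducible.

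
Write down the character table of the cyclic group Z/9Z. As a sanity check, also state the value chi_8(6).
Character table of Z/9Z (irreps indexed chi_0,...,chi_8 with chi_k(m) = zeta_9^(k*m), zeta_9 = exp(2*pi*i/9)):
  irrep \ class  {0} (size 1)  {1} (size 1)    {2} (size 1)    {3} (size 1)    {4} (size 1)    {5} (size 1)    {6} (size 1)    {7} (size 1)    {8} (size 1)  
  chi_0          1             1               1               1               1               1               1               1               1             
  chi_1          1             exp(2*I*pi/9)   exp(4*I*pi/9)   exp(2*I*pi/3)   exp(8*I*pi/9)   exp(-8*I*pi/9)  exp(-2*I*pi/3)  exp(-4*I*pi/9)  exp(-2*I*pi/9)
  chi_2          1             exp(4*I*pi/9)   exp(8*I*pi/9)   exp(-2*I*pi/3)  exp(-2*I*pi/9)  exp(2*I*pi/9)   exp(2*I*pi/3)   exp(-8*I*pi/9)  exp(-4*I*pi/9)
  chi_3          1             exp(2*I*pi/3)   exp(-2*I*pi/3)  1               exp(2*I*pi/3)   exp(-2*I*pi/3)  1               exp(2*I*pi/3)   exp(-2*I*pi/3)
  chi_4          1             exp(8*I*pi/9)   exp(-2*I*pi/9)  exp(2*I*pi/3)   exp(-4*I*pi/9)  exp(4*I*pi/9)   exp(-2*I*pi/3)  exp(2*I*pi/9)   exp(-8*I*pi/9)
  chi_5          1             exp(-8*I*pi/9)  exp(2*I*pi/9)   exp(-2*I*pi/3)  exp(4*I*pi/9)   exp(-4*I*pi/9)  exp(2*I*pi/3)   exp(-2*I*pi/9)  exp(8*I*pi/9) 
  chi_6          1             exp(-2*I*pi/3)  exp(2*I*pi/3)   1               exp(-2*I*pi/3)  exp(2*I*pi/3)   1               exp(-2*I*pi/3)  exp(2*I*pi/3) 
  chi_7          1             exp(-4*I*pi/9)  exp(-8*I*pi/9)  exp(2*I*pi/3)   exp(2*I*pi/9)   exp(-2*I*pi/9)  exp(-2*I*pi/3)  exp(8*I*pi/9)   exp(4*I*pi/9) 
  chi_8          1             exp(-2*I*pi/9)  exp(-4*I*pi/9)  exp(-2*I*pi/3)  exp(-8*I*pi/9)  exp(8*I*pi/9)   exp(2*I*pi/3)   exp(4*I*pi/9)   exp(2*I*pi/9) 

Spot check: chi_8(6) = zeta_9^(8*6) = zeta_9^48 = exp(2*I*pi/3).

Solution. Z/9Z is abelian, so all 9 irreducible complex representations are 1-dimensional. They are given by chi_k(m) = zeta_9^(k*m) for k = 0,...,8. Row orthogonality: sum_m chi_k(m) conj(chi_l(m)) = 9 * [k = l].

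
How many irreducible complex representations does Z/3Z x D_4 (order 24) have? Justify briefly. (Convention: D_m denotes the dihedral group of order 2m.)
15

Explanation: The number of irreducible complex representations of a finite group equals its number of conjugacy classes. For a direct product, #classes(G x H) = #classes(G) * #classes(H). Z/3Z has 3 classes (abelian), D_4 has 5 classes, so 3 * 5 = 15, so Z/3Z x D_4 (order 24) has exactly 15 irreducible complex representations.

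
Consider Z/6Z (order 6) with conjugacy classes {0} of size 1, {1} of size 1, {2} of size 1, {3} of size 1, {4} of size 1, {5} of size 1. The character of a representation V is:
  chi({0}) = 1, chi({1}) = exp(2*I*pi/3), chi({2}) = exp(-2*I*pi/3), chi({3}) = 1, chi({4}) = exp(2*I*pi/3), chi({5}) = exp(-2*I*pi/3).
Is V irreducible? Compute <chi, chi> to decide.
Irreducible: <chi, chi> = 1.

Details: <chi, chi> = (1/|G|) sum_C |C| * |chi(C)|^2 = (1/6)[1*|1|^2 + 1*|exp(2*I*pi/3)|^2 + 1*|exp(-2*I*pi/3)|^2 + 1*|1|^2 + 1*|exp(2*I*pi/3)|^2 + 1*|exp(-2*I*pi/3)|^2]
  = (1/6)[(1) + (1) + (1) + (1) + (1) + (1)] = 6/6 = 1.
(Exp terms are combined using exp(i*s)*conj(exp(i*t)) = exp(i*(s-t)), and sums of them are collapsed using the identity that for every m > 1 the m distinct m-th roots of unity sum to 0, e.g. 1 + exp(2*I*pi/3) + exp(-2*I*pi/3) = 0.)
A character is irreducible iff <chi, chi> = 1, so this representation is irreducible.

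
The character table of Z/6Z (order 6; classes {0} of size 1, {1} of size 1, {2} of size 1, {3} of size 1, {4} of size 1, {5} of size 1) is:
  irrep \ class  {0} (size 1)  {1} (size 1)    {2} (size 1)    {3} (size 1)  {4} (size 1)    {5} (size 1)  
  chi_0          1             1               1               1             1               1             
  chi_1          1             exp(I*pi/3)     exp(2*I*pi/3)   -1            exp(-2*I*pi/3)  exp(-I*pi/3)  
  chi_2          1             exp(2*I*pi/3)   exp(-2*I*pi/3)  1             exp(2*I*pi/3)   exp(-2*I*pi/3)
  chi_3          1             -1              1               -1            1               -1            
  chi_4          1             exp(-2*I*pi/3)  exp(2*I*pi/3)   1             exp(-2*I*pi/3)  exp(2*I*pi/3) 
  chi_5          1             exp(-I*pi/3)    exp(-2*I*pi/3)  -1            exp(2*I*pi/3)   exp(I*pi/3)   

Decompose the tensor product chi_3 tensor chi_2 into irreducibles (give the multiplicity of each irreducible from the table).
chi_3 tensor chi_2 = chi_5 (all other irreducibles have multiplicity 0).

Proof sketch: The character of a tensor product is the pointwise product (chi_3 * chi_2)(C) = chi_3(C) * chi_2(C):
  {0}: (1)*(1), {1}: (-1)*(exp(2*I*pi/3)), {2}: (1)*(exp(-2*I*pi/3)), {3}: (-1)*(1), {4}: (1)*(exp(2*I*pi/3)), {5}: (-1)*(exp(-2*I*pi/3))
so (chi_3 * chi_2) takes values
  {0} -> 1, {1} -> -exp(2*I*pi/3), {2} -> exp(-2*I*pi/3), {3} -> -1, {4} -> exp(2*I*pi/3), {5} -> -exp(-2*I*pi/3).
Now take the inner product of this character with each irreducible chi from the table, <chi_3*chi_2, chi> = (1/6) sum_C |C| (chi_3*chi_2)(C) conj(chi(C)):
  <chi_3*chi_2, chi_0> = (1/6)[1*(1)*conj(1) + 1*(-exp(2*I*pi/3))*conj(1) + 1*(exp(-2*I*pi/3))*conj(1) + 1*(-1)*conj(1) + 1*(exp(2*I*pi/3))*conj(1) + 1*(-exp(-2*I*pi/3))*conj(1)]
      = (1/6)[(1) + (-exp(2*I*pi/3)) + (exp(-2*I*pi/3)) + (-1) + (exp(2*I*pi/3)) + (-exp(-2*I*pi/3))] = 0/6 = 0
  <chi_3*chi_2, chi_1> = (1/6)[1*(1)*conj(1) + 1*(-exp(2*I*pi/3))*conj(exp(I*pi/3)) + 1*(exp(-2*I*pi/3))*conj(exp(2*I*pi/3)) + 1*(-1)*conj(-1) + 1*(exp(2*I*pi/3))*conj(exp(-2*I*pi/3)) + 1*(-exp(-2*I*pi/3))*conj(exp(-I*pi/3))]
      = (1/6)[(1) + (-exp(I*pi/3)) + (exp(2*I*pi/3)) + (1) + (exp(-2*I*pi/3)) + (-exp(-I*pi/3))] = 0/6 = 0
  <chi_3*chi_2, chi_2> = (1/6)[1*(1)*conj(1) + 1*(-exp(2*I*pi/3))*conj(exp(2*I*pi/3)) + 1*(exp(-2*I*pi/3))*conj(exp(-2*I*pi/3)) + 1*(-1)*conj(1) + 1*(exp(2*I*pi/3))*conj(exp(2*I*pi/3)) + 1*(-exp(-2*I*pi/3))*conj(exp(-2*I*pi/3))]
      = (1/6)[(1) + (-1) + (1) + (-1) + (1) + (-1)] = 0/6 = 0
  <chi_3*chi_2, chi_3> = (1/6)[1*(1)*conj(1) + 1*(-exp(2*I*pi/3))*conj(-1) + 1*(exp(-2*I*pi/3))*conj(1) + 1*(-1)*conj(-1) + 1*(exp(2*I*pi/3))*conj(1) + 1*(-exp(-2*I*pi/3))*conj(-1)]
      = (1/6)[(1) + (exp(2*I*pi/3)) + (exp(-2*I*pi/3)) + (1) + (exp(2*I*pi/3)) + (exp(-2*I*pi/3))] = 0/6 = 0
  <chi_3*chi_2, chi_4> = (1/6)[1*(1)*conj(1) + 1*(-exp(2*I*pi/3))*conj(exp(-2*I*pi/3)) + 1*(exp(-2*I*pi/3))*conj(exp(2*I*pi/3)) + 1*(-1)*conj(1) + 1*(exp(2*I*pi/3))*conj(exp(-2*I*pi/3)) + 1*(-exp(-2*I*pi/3))*conj(exp(2*I*pi/3))]
      = (1/6)[(1) + (-exp(-2*I*pi/3)) + (exp(2*I*pi/3)) + (-1) + (exp(-2*I*pi/3)) + (-exp(2*I*pi/3))] = 0/6 = 0
  <chi_3*chi_2, chi_5> = (1/6)[1*(1)*conj(1) + 1*(-exp(2*I*pi/3))*conj(exp(-I*pi/3)) + 1*(exp(-2*I*pi/3))*conj(exp(-2*I*pi/3)) + 1*(-1)*conj(-1) + 1*(exp(2*I*pi/3))*conj(exp(2*I*pi/3)) + 1*(-exp(-2*I*pi/3))*conj(exp(I*pi/3))]
      = (1/6)[(1) + (1) + (1) + (1) + (1) + (1)] = 6/6 = 1
(Exp terms are combined using exp(i*s)*conj(exp(i*t)) = exp(i*(s-t)), and sums of them are collapsed using the identity that for every m > 1 the m distinct m-th roots of unity sum to 0, e.g. 1 + exp(2*I*pi/3) + exp(-2*I*pi/3) = 0.)
Hence the multiplicities are chi_5: 1. Dimension check: dim(chi_3)*dim(chi_2) = 1*1 = 1 and sum (mult * dim) = 1*1 = 1.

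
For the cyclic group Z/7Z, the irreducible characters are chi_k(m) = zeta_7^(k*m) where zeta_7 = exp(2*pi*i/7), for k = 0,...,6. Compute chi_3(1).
chi_3(1) = zeta_7^3 = exp(6*I*pi/7)

chi_3(1) = zeta_7^(3*1) = zeta_7^3. Since zeta_7^7 = 1, this equals zeta_7^3 = exp(2*pi*i*3/7) = exp(6*I*pi/7).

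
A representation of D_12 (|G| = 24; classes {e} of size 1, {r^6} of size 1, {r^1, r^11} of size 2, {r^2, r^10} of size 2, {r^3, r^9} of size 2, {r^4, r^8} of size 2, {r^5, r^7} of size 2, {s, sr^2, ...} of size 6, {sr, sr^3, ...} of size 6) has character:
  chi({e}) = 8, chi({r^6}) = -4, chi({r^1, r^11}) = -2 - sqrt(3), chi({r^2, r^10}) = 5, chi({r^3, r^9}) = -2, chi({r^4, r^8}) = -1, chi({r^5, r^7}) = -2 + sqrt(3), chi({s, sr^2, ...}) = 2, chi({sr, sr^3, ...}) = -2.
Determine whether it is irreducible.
Not irreducible (reducible): <chi, chi> = 9 > 1.

<chi, chi> = (1/|G|) sum_C |C| * |chi(C)|^2 = (1/24)[1*|8|^2 + 1*|-4|^2 + 2*|-2 - sqrt(3)|^2 + 2*|5|^2 + 2*|-2|^2 + 2*|-1|^2 + 2*|-2 + sqrt(3)|^2 + 6*|2|^2 + 6*|-2|^2]
  = (1/24)[(64) + (16) + (8*sqrt(3) + 14) + (50) + (8) + (2) + (14 - 8*sqrt(3)) + (24) + (24)] = 216/24 = 9.
A character is irreducible iff <chi, chi> = 1, so this representation is reducible.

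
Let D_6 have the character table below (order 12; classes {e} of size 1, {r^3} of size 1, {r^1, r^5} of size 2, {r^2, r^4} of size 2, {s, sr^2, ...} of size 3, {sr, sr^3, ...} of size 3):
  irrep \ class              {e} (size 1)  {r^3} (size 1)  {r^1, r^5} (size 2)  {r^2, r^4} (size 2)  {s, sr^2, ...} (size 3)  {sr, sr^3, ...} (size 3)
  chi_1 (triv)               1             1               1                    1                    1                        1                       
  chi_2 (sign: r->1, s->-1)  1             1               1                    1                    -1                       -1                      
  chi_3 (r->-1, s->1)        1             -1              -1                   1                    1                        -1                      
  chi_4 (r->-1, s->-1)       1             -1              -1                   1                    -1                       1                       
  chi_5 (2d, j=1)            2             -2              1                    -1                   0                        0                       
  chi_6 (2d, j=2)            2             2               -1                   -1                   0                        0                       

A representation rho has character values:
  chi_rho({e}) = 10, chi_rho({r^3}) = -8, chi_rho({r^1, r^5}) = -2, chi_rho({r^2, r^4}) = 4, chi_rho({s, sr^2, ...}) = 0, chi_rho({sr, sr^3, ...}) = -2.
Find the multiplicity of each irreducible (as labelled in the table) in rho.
Multiplicities: chi_1: 0, chi_2: 1, chi_3: 3, chi_4: 2, chi_5: 2, chi_6: 0.

Use <chi_rho, chi> = (1/|G|) sum_C |C| * chi_rho(C) * conj(chi(C)) with |G| = 12 for each irreducible chi in the table:
  <chi_rho, chi_1> = (1/12)[1*(10)*conj(1) + 1*(-8)*conj(1) + 2*(-2)*conj(1) + 2*(4)*conj(1) + 3*(0)*conj(1) + 3*(-2)*conj(1)]
      = (1/12)[(10) + (-8) + (-4) + (8) + (0) + (-6)] = 0/12 = 0
  <chi_rho, chi_2> = (1/12)[1*(10)*conj(1) + 1*(-8)*conj(1) + 2*(-2)*conj(1) + 2*(4)*conj(1) + 3*(0)*conj(-1) + 3*(-2)*conj(-1)]
      = (1/12)[(10) + (-8) + (-4) + (8) + (0) + (6)] = 12/12 = 1
  <chi_rho, chi_3> = (1/12)[1*(10)*conj(1) + 1*(-8)*conj(-1) + 2*(-2)*conj(-1) + 2*(4)*conj(1) + 3*(0)*conj(1) + 3*(-2)*conj(-1)]
      = (1/12)[(10) + (8) + (4) + (8) + (0) + (6)] = 36/12 = 3
  <chi_rho, chi_4> = (1/12)[1*(10)*conj(1) + 1*(-8)*conj(-1) + 2*(-2)*conj(-1) + 2*(4)*conj(1) + 3*(0)*conj(-1) + 3*(-2)*conj(1)]
      = (1/12)[(10) + (8) + (4) + (8) + (0) + (-6)] = 24/12 = 2
  <chi_rho, chi_5> = (1/12)[1*(10)*conj(2) + 1*(-8)*conj(-2) + 2*(-2)*conj(1) + 2*(4)*conj(-1) + 3*(0)*conj(0) + 3*(-2)*conj(0)]
      = (1/12)[(20) + (16) + (-4) + (-8) + (0) + (0)] = 24/12 = 2
  <chi_rho, chi_6> = (1/12)[1*(10)*conj(2) + 1*(-8)*conj(2) + 2*(-2)*conj(-1) + 2*(4)*conj(-1) + 3*(0)*conj(0) + 3*(-2)*conj(0)]
      = (1/12)[(20) + (-16) + (4) + (-8) + (0) + (0)] = 0/12 = 0
Dimension check: dim(rho) = sum (mult * dim) = 0*1 + 1*1 + 3*1 + 2*1 + 2*2 + 0*2 = 10 = chi_rho(e) = 10.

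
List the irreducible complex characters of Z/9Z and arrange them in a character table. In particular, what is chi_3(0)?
Character table of Z/9Z (irreps indexed chi_0,...,chi_8 with chi_k(m) = zeta_9^(k*m), zeta_9 = exp(2*pi*i/9)):
  irrep \ class  {0} (size 1)  {1} (size 1)    {2} (size 1)    {3} (size 1)    {4} (size 1)    {5} (size 1)    {6} (size 1)    {7} (size 1)    {8} (size 1)  
  chi_0          1             1               1               1               1               1               1               1               1             
  chi_1          1             exp(2*I*pi/9)   exp(4*I*pi/9)   exp(2*I*pi/3)   exp(8*I*pi/9)   exp(-8*I*pi/9)  exp(-2*I*pi/3)  exp(-4*I*pi/9)  exp(-2*I*pi/9)
  chi_2          1             exp(4*I*pi/9)   exp(8*I*pi/9)   exp(-2*I*pi/3)  exp(-2*I*pi/9)  exp(2*I*pi/9)   exp(2*I*pi/3)   exp(-8*I*pi/9)  exp(-4*I*pi/9)
  chi_3          1             exp(2*I*pi/3)   exp(-2*I*pi/3)  1               exp(2*I*pi/3)   exp(-2*I*pi/3)  1               exp(2*I*pi/3)   exp(-2*I*pi/3)
  chi_4          1             exp(8*I*pi/9)   exp(-2*I*pi/9)  exp(2*I*pi/3)   exp(-4*I*pi/9)  exp(4*I*pi/9)   exp(-2*I*pi/3)  exp(2*I*pi/9)   exp(-8*I*pi/9)
  chi_5          1             exp(-8*I*pi/9)  exp(2*I*pi/9)   exp(-2*I*pi/3)  exp(4*I*pi/9)   exp(-4*I*pi/9)  exp(2*I*pi/3)   exp(-2*I*pi/9)  exp(8*I*pi/9) 
  chi_6          1             exp(-2*I*pi/3)  exp(2*I*pi/3)   1               exp(-2*I*pi/3)  exp(2*I*pi/3)   1               exp(-2*I*pi/3)  exp(2*I*pi/3) 
  chi_7          1             exp(-4*I*pi/9)  exp(-8*I*pi/9)  exp(2*I*pi/3)   exp(2*I*pi/9)   exp(-2*I*pi/9)  exp(-2*I*pi/3)  exp(8*I*pi/9)   exp(4*I*pi/9) 
  chi_8          1             exp(-2*I*pi/9)  exp(-4*I*pi/9)  exp(-2*I*pi/3)  exp(-8*I*pi/9)  exp(8*I*pi/9)   exp(2*I*pi/3)   exp(4*I*pi/9)   exp(2*I*pi/9) 

Spot check: chi_3(0) = zeta_9^(3*0) = zeta_9^0 = 1.

Proof sketch: Z/9Z is abelian, so all 9 irreducible complex representations are 1-dimensional. They are given by chi_k(m) = zeta_9^(k*m) for k = 0,...,8. Row orthogonality: sum_m chi_k(m) conj(chi_l(m)) = 9 * [k = l].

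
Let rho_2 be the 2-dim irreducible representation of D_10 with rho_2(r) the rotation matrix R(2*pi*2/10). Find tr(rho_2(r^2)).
chi_{rho_2}(r^2) = 2*cos(2*pi*2*2/10) = -sqrt(5)/2 - 1/2

Details: rho_2(r^2) is rotation by angle 2*pi*2*2/10, whose trace is 2*cos(2*pi*2*2/10) = -sqrt(5)/2 - 1/2.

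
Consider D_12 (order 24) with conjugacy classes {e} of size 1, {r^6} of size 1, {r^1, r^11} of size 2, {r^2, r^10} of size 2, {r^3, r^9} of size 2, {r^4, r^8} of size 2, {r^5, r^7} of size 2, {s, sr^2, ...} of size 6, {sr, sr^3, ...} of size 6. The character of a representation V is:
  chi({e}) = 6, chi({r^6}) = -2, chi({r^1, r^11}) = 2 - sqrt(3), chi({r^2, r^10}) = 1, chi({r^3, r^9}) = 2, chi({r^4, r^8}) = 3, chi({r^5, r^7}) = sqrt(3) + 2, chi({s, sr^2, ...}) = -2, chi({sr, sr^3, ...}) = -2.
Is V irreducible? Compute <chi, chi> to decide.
Not irreducible (reducible): <chi, chi> = 6 > 1.

Details: <chi, chi> = (1/|G|) sum_C |C| * |chi(C)|^2 = (1/24)[1*|6|^2 + 1*|-2|^2 + 2*|2 - sqrt(3)|^2 + 2*|1|^2 + 2*|2|^2 + 2*|3|^2 + 2*|sqrt(3) + 2|^2 + 6*|-2|^2 + 6*|-2|^2]
  = (1/24)[(36) + (4) + (14 - 8*sqrt(3)) + (2) + (8) + (18) + (8*sqrt(3) + 14) + (24) + (24)] = 144/24 = 6.
A character is irreducible iff <chi, chi> = 1, so this representation is reducible.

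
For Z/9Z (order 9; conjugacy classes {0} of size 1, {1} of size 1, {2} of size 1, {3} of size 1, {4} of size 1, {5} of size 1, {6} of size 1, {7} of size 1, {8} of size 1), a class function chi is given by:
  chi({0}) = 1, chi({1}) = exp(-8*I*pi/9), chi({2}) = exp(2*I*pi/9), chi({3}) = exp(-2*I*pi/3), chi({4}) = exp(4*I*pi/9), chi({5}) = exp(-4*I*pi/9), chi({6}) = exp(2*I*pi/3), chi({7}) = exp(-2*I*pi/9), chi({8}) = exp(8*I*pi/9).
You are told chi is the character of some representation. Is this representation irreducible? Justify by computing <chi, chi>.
Irreducible: <chi, chi> = 1.

<chi, chi> = (1/|G|) sum_C |C| * |chi(C)|^2 = (1/9)[1*|1|^2 + 1*|exp(-8*I*pi/9)|^2 + 1*|exp(2*I*pi/9)|^2 + 1*|exp(-2*I*pi/3)|^2 + 1*|exp(4*I*pi/9)|^2 + 1*|exp(-4*I*pi/9)|^2 + 1*|exp(2*I*pi/3)|^2 + 1*|exp(-2*I*pi/9)|^2 + 1*|exp(8*I*pi/9)|^2]
  = (1/9)[(1) + (1) + (1) + (1) + (1) + (1) + (1) + (1) + (1)] = 9/9 = 1.
(Exp terms are combined using exp(i*s)*conj(exp(i*t)) = exp(i*(s-t)), and sums of them are collapsed using the identity that for every m > 1 the m distinct m-th roots of unity sum to 0, e.g. 1 + exp(2*I*pi/3) + exp(-2*I*pi/3) = 0.)
A character is irreducible iff <chi, chi> = 1, so this representation is irreducible.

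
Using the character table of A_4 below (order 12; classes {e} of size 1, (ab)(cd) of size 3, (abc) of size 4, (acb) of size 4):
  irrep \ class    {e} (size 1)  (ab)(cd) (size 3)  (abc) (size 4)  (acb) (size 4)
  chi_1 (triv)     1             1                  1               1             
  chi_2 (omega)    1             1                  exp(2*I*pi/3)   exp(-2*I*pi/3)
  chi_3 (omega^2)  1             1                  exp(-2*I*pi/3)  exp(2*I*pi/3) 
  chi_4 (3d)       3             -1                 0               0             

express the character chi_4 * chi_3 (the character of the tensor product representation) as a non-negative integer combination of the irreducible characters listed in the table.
chi_4 tensor chi_3 = chi_4 (all other irreducibles have multiplicity 0).

Solution. The character of a tensor product is the pointwise product (chi_4 * chi_3)(C) = chi_4(C) * chi_3(C):
  {e}: (3)*(1), (ab)(cd): (-1)*(1), (abc): (0)*(exp(-2*I*pi/3)), (acb): (0)*(exp(2*I*pi/3))
so (chi_4 * chi_3) takes values
  {e} -> 3, (ab)(cd) -> -1, (abc) -> 0, (acb) -> 0.
Now take the inner product of this character with each irreducible chi from the table, <chi_4*chi_3, chi> = (1/12) sum_C |C| (chi_4*chi_3)(C) conj(chi(C)):
  <chi_4*chi_3, chi_1> = (1/12)[1*(3)*conj(1) + 3*(-1)*conj(1) + 4*(0)*conj(1) + 4*(0)*conj(1)]
      = (1/12)[(3) + (-3) + (0) + (0)] = 0/12 = 0
  <chi_4*chi_3, chi_2> = (1/12)[1*(3)*conj(1) + 3*(-1)*conj(1) + 4*(0)*conj(exp(2*I*pi/3)) + 4*(0)*conj(exp(-2*I*pi/3))]
      = (1/12)[(3) + (-3) + (0) + (0)] = 0/12 = 0
  <chi_4*chi_3, chi_3> = (1/12)[1*(3)*conj(1) + 3*(-1)*conj(1) + 4*(0)*conj(exp(-2*I*pi/3)) + 4*(0)*conj(exp(2*I*pi/3))]
      = (1/12)[(3) + (-3) + (0) + (0)] = 0/12 = 0
  <chi_4*chi_3, chi_4> = (1/12)[1*(3)*conj(3) + 3*(-1)*conj(-1) + 4*(0)*conj(0) + 4*(0)*conj(0)]
      = (1/12)[(9) + (3) + (0) + (0)] = 12/12 = 1
(Exp terms are combined using exp(i*s)*conj(exp(i*t)) = exp(i*(s-t)), and sums of them are collapsed using the identity that for every m > 1 the m distinct m-th roots of unity sum to 0, e.g. 1 + exp(2*I*pi/3) + exp(-2*I*pi/3) = 0.)
Hence the multiplicities are chi_4: 1. Dimension check: dim(chi_4)*dim(chi_3) = 3*1 = 3 and sum (mult * dim) = 1*3 = 3.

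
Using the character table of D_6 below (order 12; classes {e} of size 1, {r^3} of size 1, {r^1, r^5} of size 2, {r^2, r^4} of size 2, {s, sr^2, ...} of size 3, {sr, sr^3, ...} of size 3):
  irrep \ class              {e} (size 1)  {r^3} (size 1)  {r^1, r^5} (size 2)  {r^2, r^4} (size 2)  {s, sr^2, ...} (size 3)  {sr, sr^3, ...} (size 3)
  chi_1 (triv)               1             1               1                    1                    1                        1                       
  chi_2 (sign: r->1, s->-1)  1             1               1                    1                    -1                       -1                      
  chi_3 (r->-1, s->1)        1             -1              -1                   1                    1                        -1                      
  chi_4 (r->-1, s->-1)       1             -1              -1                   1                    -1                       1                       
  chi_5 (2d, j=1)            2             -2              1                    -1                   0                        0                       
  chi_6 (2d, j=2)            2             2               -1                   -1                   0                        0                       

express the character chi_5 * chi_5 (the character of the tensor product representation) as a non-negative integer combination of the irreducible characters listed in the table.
chi_5 tensor chi_5 = chi_1 + chi_2 + chi_6 (all other irreducibles have multiplicity 0).

Argument: The character of a tensor product is the pointwise product (chi_5 * chi_5)(C) = chi_5(C) * chi_5(C):
  {e}: (2)*(2), {r^3}: (-2)*(-2), {r^1, r^5}: (1)*(1), {r^2, r^4}: (-1)*(-1), {s, sr^2, ...}: (0)*(0), {sr, sr^3, ...}: (0)*(0)
so (chi_5 * chi_5) takes values
  {e} -> 4, {r^3} -> 4, {r^1, r^5} -> 1, {r^2, r^4} -> 1, {s, sr^2, ...} -> 0, {sr, sr^3, ...} -> 0.
Now take the inner product of this character with each irreducible chi from the table, <chi_5*chi_5, chi> = (1/12) sum_C |C| (chi_5*chi_5)(C) conj(chi(C)):
  <chi_5*chi_5, chi_1> = (1/12)[1*(4)*conj(1) + 1*(4)*conj(1) + 2*(1)*conj(1) + 2*(1)*conj(1) + 3*(0)*conj(1) + 3*(0)*conj(1)]
      = (1/12)[(4) + (4) + (2) + (2) + (0) + (0)] = 12/12 = 1
  <chi_5*chi_5, chi_2> = (1/12)[1*(4)*conj(1) + 1*(4)*conj(1) + 2*(1)*conj(1) + 2*(1)*conj(1) + 3*(0)*conj(-1) + 3*(0)*conj(-1)]
      = (1/12)[(4) + (4) + (2) + (2) + (0) + (0)] = 12/12 = 1
  <chi_5*chi_5, chi_3> = (1/12)[1*(4)*conj(1) + 1*(4)*conj(-1) + 2*(1)*conj(-1) + 2*(1)*conj(1) + 3*(0)*conj(1) + 3*(0)*conj(-1)]
      = (1/12)[(4) + (-4) + (-2) + (2) + (0) + (0)] = 0/12 = 0
  <chi_5*chi_5, chi_4> = (1/12)[1*(4)*conj(1) + 1*(4)*conj(-1) + 2*(1)*conj(-1) + 2*(1)*conj(1) + 3*(0)*conj(-1) + 3*(0)*conj(1)]
      = (1/12)[(4) + (-4) + (-2) + (2) + (0) + (0)] = 0/12 = 0
  <chi_5*chi_5, chi_5> = (1/12)[1*(4)*conj(2) + 1*(4)*conj(-2) + 2*(1)*conj(1) + 2*(1)*conj(-1) + 3*(0)*conj(0) + 3*(0)*conj(0)]
      = (1/12)[(8) + (-8) + (2) + (-2) + (0) + (0)] = 0/12 = 0
  <chi_5*chi_5, chi_6> = (1/12)[1*(4)*conj(2) + 1*(4)*conj(2) + 2*(1)*conj(-1) + 2*(1)*conj(-1) + 3*(0)*conj(0) + 3*(0)*conj(0)]
      = (1/12)[(8) + (8) + (-2) + (-2) + (0) + (0)] = 12/12 = 1
Hence the multiplicities are chi_1: 1, chi_2: 1, chi_6: 1. Dimension check: dim(chi_5)*dim(chi_5) = 2*2 = 4 and sum (mult * dim) = 1*1 + 1*1 + 1*2 = 4.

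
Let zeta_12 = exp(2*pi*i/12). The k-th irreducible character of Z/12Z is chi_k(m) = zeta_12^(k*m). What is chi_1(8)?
chi_1(8) = zeta_12^8 = exp(-2*I*pi/3)

Solution. chi_1(8) = zeta_12^(1*8) = zeta_12^8. Since zeta_12^12 = 1, this equals zeta_12^8 = exp(2*pi*i*8/12) = exp(-2*I*pi/3).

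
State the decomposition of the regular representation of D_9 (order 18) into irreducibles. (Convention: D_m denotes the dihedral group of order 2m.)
Each irreducible V_i of dimension d_i appears with multiplicity d_i, i.e. rho_reg = (direct sum over all irreducibles V_i) d_i V_i. The irreducible dimensions for D_9 are 1, 1, 2, 2, 2, 2: 2 irreducibles of dimension 1, each with multiplicity 1; 4 irreducibles of dimension 2, each with multiplicity 2. Total dimension 2*1*1 + 4*2*2 = 18 = |G|.

Justification: General theorem: in the regular representation of a finite group G, each irreducible appears with multiplicity equal to its dimension. Check: dim(rho_reg) = sum d_i^2 = 1 + 1 + 4 + 4 + 4 + 4 = 18 = |G|.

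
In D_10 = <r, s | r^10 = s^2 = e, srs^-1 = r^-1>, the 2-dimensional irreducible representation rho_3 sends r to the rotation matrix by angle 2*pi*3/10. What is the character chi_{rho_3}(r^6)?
chi_{rho_3}(r^6) = 2*cos(2*pi*3*6/10) = -1/2 + sqrt(5)/2

Argument: rho_3(r^6) is rotation by angle 2*pi*3*6/10, whose trace is 2*cos(2*pi*3*6/10) = -1/2 + sqrt(5)/2.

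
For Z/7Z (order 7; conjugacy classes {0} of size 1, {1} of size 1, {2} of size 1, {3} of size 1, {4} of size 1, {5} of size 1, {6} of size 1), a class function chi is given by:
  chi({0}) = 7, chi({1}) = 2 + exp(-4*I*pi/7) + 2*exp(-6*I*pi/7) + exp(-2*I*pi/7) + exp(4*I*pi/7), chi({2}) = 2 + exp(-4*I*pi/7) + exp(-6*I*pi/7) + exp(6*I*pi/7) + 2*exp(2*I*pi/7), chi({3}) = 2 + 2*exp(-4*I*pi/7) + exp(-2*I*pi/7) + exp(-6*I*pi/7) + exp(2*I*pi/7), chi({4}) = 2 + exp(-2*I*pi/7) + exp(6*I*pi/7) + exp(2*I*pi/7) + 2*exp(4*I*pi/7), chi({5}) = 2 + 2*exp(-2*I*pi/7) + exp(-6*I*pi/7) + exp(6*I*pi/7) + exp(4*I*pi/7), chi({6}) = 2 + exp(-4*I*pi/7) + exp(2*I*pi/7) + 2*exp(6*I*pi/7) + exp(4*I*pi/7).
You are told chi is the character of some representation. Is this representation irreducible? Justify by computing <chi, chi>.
Not irreducible (reducible): <chi, chi> = 11 > 1.

Justification: <chi, chi> = (1/|G|) sum_C |C| * |chi(C)|^2 = (1/7)[1*|7|^2 + 1*|2 + exp(-4*I*pi/7) + 2*exp(-6*I*pi/7) + exp(-2*I*pi/7) + exp(4*I*pi/7)|^2 + 1*|2 + exp(-4*I*pi/7) + exp(-6*I*pi/7) + exp(6*I*pi/7) + 2*exp(2*I*pi/7)|^2 + 1*|2 + 2*exp(-4*I*pi/7) + exp(-2*I*pi/7) + exp(-6*I*pi/7) + exp(2*I*pi/7)|^2 + 1*|2 + exp(-2*I*pi/7) + exp(6*I*pi/7) + exp(2*I*pi/7) + 2*exp(4*I*pi/7)|^2 + 1*|2 + 2*exp(-2*I*pi/7) + exp(-6*I*pi/7) + exp(6*I*pi/7) + exp(4*I*pi/7)|^2 + 1*|2 + exp(-4*I*pi/7) + exp(2*I*pi/7) + 2*exp(6*I*pi/7) + exp(4*I*pi/7)|^2]
  = (1/7)[(49) + (11 + 8*exp(-4*I*pi/7) + 5*exp(-2*I*pi/7) + 6*exp(-6*I*pi/7) + 6*exp(6*I*pi/7) + 5*exp(2*I*pi/7) + 8*exp(4*I*pi/7)) + (11 + 5*exp(-4*I*pi/7) + 6*exp(-2*I*pi/7) + 8*exp(-6*I*pi/7) + 8*exp(6*I*pi/7) + 6*exp(2*I*pi/7) + 5*exp(4*I*pi/7)) + (11 + 8*exp(-2*I*pi/7) + 6*exp(-4*I*pi/7) + 5*exp(-6*I*pi/7) + 5*exp(6*I*pi/7) + 6*exp(4*I*pi/7) + 8*exp(2*I*pi/7)) + (11 + 8*exp(-2*I*pi/7) + 6*exp(-4*I*pi/7) + 5*exp(-6*I*pi/7) + 5*exp(6*I*pi/7) + 6*exp(4*I*pi/7) + 8*exp(2*I*pi/7)) + (11 + 5*exp(-4*I*pi/7) + 6*exp(-2*I*pi/7) + 8*exp(-6*I*pi/7) + 8*exp(6*I*pi/7) + 6*exp(2*I*pi/7) + 5*exp(4*I*pi/7)) + (11 + 8*exp(-4*I*pi/7) + 5*exp(-2*I*pi/7) + 6*exp(-6*I*pi/7) + 6*exp(6*I*pi/7) + 5*exp(2*I*pi/7) + 8*exp(4*I*pi/7))] = 77/7 = 11.
(Exp terms are combined using exp(i*s)*conj(exp(i*t)) = exp(i*(s-t)), and sums of them are collapsed using the identity that for every m > 1 the m distinct m-th roots of unity sum to 0, e.g. 1 + exp(2*I*pi/3) + exp(-2*I*pi/3) = 0.)
A character is irreducible iff <chi, chi> = 1, so this representation is reducible.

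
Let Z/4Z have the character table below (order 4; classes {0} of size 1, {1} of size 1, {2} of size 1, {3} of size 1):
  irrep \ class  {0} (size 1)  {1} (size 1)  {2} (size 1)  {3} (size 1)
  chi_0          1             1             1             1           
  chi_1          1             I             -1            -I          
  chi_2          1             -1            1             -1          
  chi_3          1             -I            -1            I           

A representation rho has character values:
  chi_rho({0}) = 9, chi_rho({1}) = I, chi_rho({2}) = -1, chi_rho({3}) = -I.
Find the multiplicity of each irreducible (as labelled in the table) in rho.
Multiplicities: chi_0: 2, chi_1: 3, chi_2: 2, chi_3: 2.

Reasoning: Use <chi_rho, chi> = (1/|G|) sum_C |C| * chi_rho(C) * conj(chi(C)) with |G| = 4 for each irreducible chi in the table:
  <chi_rho, chi_0> = (1/4)[1*(9)*conj(1) + 1*(I)*conj(1) + 1*(-1)*conj(1) + 1*(-I)*conj(1)]
      = (1/4)[(9) + (I) + (-1) + (-I)] = 8/4 = 2
  <chi_rho, chi_1> = (1/4)[1*(9)*conj(1) + 1*(I)*conj(I) + 1*(-1)*conj(-1) + 1*(-I)*conj(-I)]
      = (1/4)[(9) + (1) + (1) + (1)] = 12/4 = 3
  <chi_rho, chi_2> = (1/4)[1*(9)*conj(1) + 1*(I)*conj(-1) + 1*(-1)*conj(1) + 1*(-I)*conj(-1)]
      = (1/4)[(9) + (-I) + (-1) + (I)] = 8/4 = 2
  <chi_rho, chi_3> = (1/4)[1*(9)*conj(1) + 1*(I)*conj(-I) + 1*(-1)*conj(-1) + 1*(-I)*conj(I)]
      = (1/4)[(9) + (-1) + (1) + (-1)] = 8/4 = 2
(Exp terms are combined using exp(i*s)*conj(exp(i*t)) = exp(i*(s-t)), and sums of them are collapsed using the identity that for every m > 1 the m distinct m-th roots of unity sum to 0, e.g. 1 + exp(2*I*pi/3) + exp(-2*I*pi/3) = 0.)
Dimension check: dim(rho) = sum (mult * dim) = 2*1 + 3*1 + 2*1 + 2*1 = 9 = chi_rho(e) = 9.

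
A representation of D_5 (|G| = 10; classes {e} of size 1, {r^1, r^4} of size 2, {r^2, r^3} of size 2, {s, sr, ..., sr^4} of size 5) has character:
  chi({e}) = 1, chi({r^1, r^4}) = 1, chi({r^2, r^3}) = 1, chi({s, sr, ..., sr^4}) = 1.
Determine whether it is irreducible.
Irreducible: <chi, chi> = 1.

Explanation: <chi, chi> = (1/|G|) sum_C |C| * |chi(C)|^2 = (1/10)[1*|1|^2 + 2*|1|^2 + 2*|1|^2 + 5*|1|^2]
  = (1/10)[(1) + (2) + (2) + (5)] = 10/10 = 1.
A character is irreducible iff <chi, chi> = 1, so this representation is irreducible.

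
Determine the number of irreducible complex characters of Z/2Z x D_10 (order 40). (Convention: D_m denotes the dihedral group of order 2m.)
16

Reasoning: The number of irreducible complex representations of a finite group equals its number of conjugacy classes. For a direct product, #classes(G x H) = #classes(G) * #classes(H). Z/2Z has 2 classes (abelian), D_10 has 8 classes, so 2 * 8 = 16, so Z/2Z x D_10 (order 40) has exactly 16 irreducible complex representations.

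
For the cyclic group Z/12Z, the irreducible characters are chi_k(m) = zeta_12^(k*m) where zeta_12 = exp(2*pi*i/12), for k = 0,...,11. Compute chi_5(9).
chi_5(9) = zeta_12^45 = -I

Justification: chi_5(9) = zeta_12^(5*9) = zeta_12^45. Since zeta_12^12 = 1, this equals zeta_12^9 = exp(2*pi*i*9/12) = -I.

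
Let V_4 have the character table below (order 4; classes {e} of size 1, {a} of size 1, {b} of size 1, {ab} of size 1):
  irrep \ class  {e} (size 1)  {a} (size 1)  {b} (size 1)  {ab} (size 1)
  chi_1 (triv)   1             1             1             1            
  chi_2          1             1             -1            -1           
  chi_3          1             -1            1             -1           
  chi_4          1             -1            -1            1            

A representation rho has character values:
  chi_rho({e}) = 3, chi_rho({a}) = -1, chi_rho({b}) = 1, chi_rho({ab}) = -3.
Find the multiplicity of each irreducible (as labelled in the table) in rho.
Multiplicities: chi_1: 0, chi_2: 1, chi_3: 2, chi_4: 0.

Proof sketch: Use <chi_rho, chi> = (1/|G|) sum_C |C| * chi_rho(C) * conj(chi(C)) with |G| = 4 for each irreducible chi in the table:
  <chi_rho, chi_1> = (1/4)[1*(3)*conj(1) + 1*(-1)*conj(1) + 1*(1)*conj(1) + 1*(-3)*conj(1)]
      = (1/4)[(3) + (-1) + (1) + (-3)] = 0/4 = 0
  <chi_rho, chi_2> = (1/4)[1*(3)*conj(1) + 1*(-1)*conj(1) + 1*(1)*conj(-1) + 1*(-3)*conj(-1)]
      = (1/4)[(3) + (-1) + (-1) + (3)] = 4/4 = 1
  <chi_rho, chi_3> = (1/4)[1*(3)*conj(1) + 1*(-1)*conj(-1) + 1*(1)*conj(1) + 1*(-3)*conj(-1)]
      = (1/4)[(3) + (1) + (1) + (3)] = 8/4 = 2
  <chi_rho, chi_4> = (1/4)[1*(3)*conj(1) + 1*(-1)*conj(-1) + 1*(1)*conj(-1) + 1*(-3)*conj(1)]
      = (1/4)[(3) + (1) + (-1) + (-3)] = 0/4 = 0
Dimension check: dim(rho) = sum (mult * dim) = 0*1 + 1*1 + 2*1 + 0*1 = 3 = chi_rho(e) = 3.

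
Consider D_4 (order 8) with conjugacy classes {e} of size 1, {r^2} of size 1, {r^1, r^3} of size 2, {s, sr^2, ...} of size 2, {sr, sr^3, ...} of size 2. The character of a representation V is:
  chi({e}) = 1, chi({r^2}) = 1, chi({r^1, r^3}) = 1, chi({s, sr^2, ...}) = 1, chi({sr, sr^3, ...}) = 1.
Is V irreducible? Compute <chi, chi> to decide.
Irreducible: <chi, chi> = 1.

Derivation: <chi, chi> = (1/|G|) sum_C |C| * |chi(C)|^2 = (1/8)[1*|1|^2 + 1*|1|^2 + 2*|1|^2 + 2*|1|^2 + 2*|1|^2]
  = (1/8)[(1) + (1) + (2) + (2) + (2)] = 8/8 = 1.
A character is irreducible iff <chi, chi> = 1, so this representation is irreducible.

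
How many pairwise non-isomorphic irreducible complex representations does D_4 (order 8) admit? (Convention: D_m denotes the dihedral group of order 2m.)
5

Derivation: The number of irreducible complex representations of a finite group equals its number of conjugacy classes. D_4 has 5 conjugacy classes (n/2 + 3 for n even), so D_4 (order 8) has exactly 5 irreducible complex representations.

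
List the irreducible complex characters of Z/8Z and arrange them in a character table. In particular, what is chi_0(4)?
Character table of Z/8Z (irreps indexed chi_0,...,chi_7 with chi_k(m) = zeta_8^(k*m), zeta_8 = exp(2*pi*i/8)):
  irrep \ class  {0} (size 1)  {1} (size 1)    {2} (size 1)  {3} (size 1)    {4} (size 1)  {5} (size 1)    {6} (size 1)  {7} (size 1)  
  chi_0          1             1               1             1               1             1               1             1             
  chi_1          1             exp(I*pi/4)     I             exp(3*I*pi/4)   -1            exp(-3*I*pi/4)  -I            exp(-I*pi/4)  
  chi_2          1             I               -1            -I              1             I               -1            -I            
  chi_3          1             exp(3*I*pi/4)   -I            exp(I*pi/4)     -1            exp(-I*pi/4)    I             exp(-3*I*pi/4)
  chi_4          1             -1              1             -1              1             -1              1             -1            
  chi_5          1             exp(-3*I*pi/4)  I             exp(-I*pi/4)    -1            exp(I*pi/4)     -I            exp(3*I*pi/4) 
  chi_6          1             -I              -1            I               1             -I              -1            I             
  chi_7          1             exp(-I*pi/4)    -I            exp(-3*I*pi/4)  -1            exp(3*I*pi/4)   I             exp(I*pi/4)   

Spot check: chi_0(4) = zeta_8^(0*4) = zeta_8^0 = 1.

Details: Z/8Z is abelian, so all 8 irreducible complex representations are 1-dimensional. They are given by chi_k(m) = zeta_8^(k*m) for k = 0,...,7. Row orthogonality: sum_m chi_k(m) conj(chi_l(m)) = 8 * [k = l].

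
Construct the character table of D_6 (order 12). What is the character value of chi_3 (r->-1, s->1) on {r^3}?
Conjugacy classes: {e} of size 1, {r^3} of size 1, {r^1, r^5} of size 2, {r^2, r^4} of size 2, {s, sr^2, ...} of size 3, {sr, sr^3, ...} of size 3.
Character table:
  irrep \ class              {e} (size 1)  {r^3} (size 1)  {r^1, r^5} (size 2)  {r^2, r^4} (size 2)  {s, sr^2, ...} (size 3)  {sr, sr^3, ...} (size 3)
  chi_1 (triv)               1             1               1                    1                    1                        1                       
  chi_2 (sign: r->1, s->-1)  1             1               1                    1                    -1                       -1                      
  chi_3 (r->-1, s->1)        1             -1              -1                   1                    1                        -1                      
  chi_4 (r->-1, s->-1)       1             -1              -1                   1                    -1                       1                       
  chi_5 (2d, j=1)            2             -2              1                    -1                   0                        0                       
  chi_6 (2d, j=2)            2             2               -1                   -1                   0                        0                       

Spot check: chi_3 (r->-1, s->1) on {r^3} = -1.

D_6 has order 2*6 = 12 with 6 conjugacy classes, hence 6 irreducibles. Sum of squared dims 1 + 1 + 1 + 1 + 4 + 4 = 12 = |G|. Linear characters come from the abelianisation; the 2-dimensional irreps have character r^k -> 2*cos(2*pi*j*k/6), reflections -> 0.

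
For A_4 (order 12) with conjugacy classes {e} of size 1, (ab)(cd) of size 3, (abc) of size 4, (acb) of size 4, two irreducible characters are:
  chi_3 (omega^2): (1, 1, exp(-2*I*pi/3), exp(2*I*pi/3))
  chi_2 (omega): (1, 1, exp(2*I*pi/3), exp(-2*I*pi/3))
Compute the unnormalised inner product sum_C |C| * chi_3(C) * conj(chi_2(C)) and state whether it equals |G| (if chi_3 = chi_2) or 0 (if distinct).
Sum = 0; so <chi_3, chi_2> = 0 (distinct irreducibles are orthogonal).

Compute term by term over conjugacy classes (|C| * chi_3(C) * conj(chi_2(C))):
  1*(1)*conj(1) + 3*(1)*conj(1) + 4*(exp(-2*I*pi/3))*conj(exp(2*I*pi/3)) + 4*(exp(2*I*pi/3))*conj(exp(-2*I*pi/3))
  = (1) + (3) + (4*exp(2*I*pi/3)) + (4*exp(-2*I*pi/3))
  = 0.
(Exp terms are combined using exp(i*s)*conj(exp(i*t)) = exp(i*(s-t)), and sums of them are collapsed using the identity that for every m > 1 the m distinct m-th roots of unity sum to 0, e.g. 1 + exp(2*I*pi/3) + exp(-2*I*pi/3) = 0.)
Dividing by |G| = 12 gives 0/12 = 0, matching the row-orthogonality relation <chi_3, chi_2> = [chi_3 = chi_2].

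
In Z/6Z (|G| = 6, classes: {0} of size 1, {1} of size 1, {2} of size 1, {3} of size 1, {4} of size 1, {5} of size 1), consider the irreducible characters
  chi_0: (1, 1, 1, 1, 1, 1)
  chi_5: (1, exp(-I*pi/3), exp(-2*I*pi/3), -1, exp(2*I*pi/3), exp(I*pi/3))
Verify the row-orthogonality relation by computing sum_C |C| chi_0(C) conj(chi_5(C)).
Sum = 0; so <chi_0, chi_5> = 0 (distinct irreducibles are orthogonal).

Working: Compute term by term over conjugacy classes (|C| * chi_0(C) * conj(chi_5(C))):
  1*(1)*conj(1) + 1*(1)*conj(exp(-I*pi/3)) + 1*(1)*conj(exp(-2*I*pi/3)) + 1*(1)*conj(-1) + 1*(1)*conj(exp(2*I*pi/3)) + 1*(1)*conj(exp(I*pi/3))
  = (1) + (exp(I*pi/3)) + (exp(2*I*pi/3)) + (-1) + (exp(-2*I*pi/3)) + (exp(-I*pi/3))
  = 0.
(Exp terms are combined using exp(i*s)*conj(exp(i*t)) = exp(i*(s-t)), and sums of them are collapsed using the identity that for every m > 1 the m distinct m-th roots of unity sum to 0, e.g. 1 + exp(2*I*pi/3) + exp(-2*I*pi/3) = 0.)
Dividing by |G| = 6 gives 0/6 = 0, matching the row-orthogonality relation <chi_0, chi_5> = [chi_0 = chi_5].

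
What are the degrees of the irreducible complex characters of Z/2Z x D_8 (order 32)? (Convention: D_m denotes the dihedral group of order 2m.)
Dimensions: 1, 1, 1, 1, 1, 1, 1, 1, 2, 2, 2, 2, 2, 2

Reasoning: There are 14 irreducibles (= number of conjugacy classes). Their dimensions d_i satisfy sum d_i^2 = |G| = 32: 1 + 1 + 1 + 1 + 1 + 1 + 1 + 1 + 4 + 4 + 4 + 4 + 4 + 4 = 32. (For the product with Z/2Z: each of the 2 1-dim characters of Z/2Z tensors with each irrep of D_8, giving 2 copies of each D_8-dimension.)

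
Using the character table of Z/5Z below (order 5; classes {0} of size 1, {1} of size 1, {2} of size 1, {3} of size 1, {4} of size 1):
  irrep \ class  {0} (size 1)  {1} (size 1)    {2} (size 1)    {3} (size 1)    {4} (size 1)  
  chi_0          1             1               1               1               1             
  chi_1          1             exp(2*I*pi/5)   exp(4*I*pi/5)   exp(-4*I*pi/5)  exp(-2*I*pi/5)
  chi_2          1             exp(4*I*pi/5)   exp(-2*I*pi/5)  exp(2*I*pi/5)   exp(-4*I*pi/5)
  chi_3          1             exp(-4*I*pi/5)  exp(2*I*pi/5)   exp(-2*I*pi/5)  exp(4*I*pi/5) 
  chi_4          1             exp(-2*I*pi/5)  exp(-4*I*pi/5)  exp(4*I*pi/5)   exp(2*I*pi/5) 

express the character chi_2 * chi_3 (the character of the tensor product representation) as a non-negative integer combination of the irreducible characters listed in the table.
chi_2 tensor chi_3 = chi_0 (all other irreducibles have multiplicity 0).

Proof sketch: The character of a tensor product is the pointwise product (chi_2 * chi_3)(C) = chi_2(C) * chi_3(C):
  {0}: (1)*(1), {1}: (exp(4*I*pi/5))*(exp(-4*I*pi/5)), {2}: (exp(-2*I*pi/5))*(exp(2*I*pi/5)), {3}: (exp(2*I*pi/5))*(exp(-2*I*pi/5)), {4}: (exp(-4*I*pi/5))*(exp(4*I*pi/5))
so (chi_2 * chi_3) takes values
  {0} -> 1, {1} -> 1, {2} -> 1, {3} -> 1, {4} -> 1.
Now take the inner product of this character with each irreducible chi from the table, <chi_2*chi_3, chi> = (1/5) sum_C |C| (chi_2*chi_3)(C) conj(chi(C)):
  <chi_2*chi_3, chi_0> = (1/5)[1*(1)*conj(1) + 1*(1)*conj(1) + 1*(1)*conj(1) + 1*(1)*conj(1) + 1*(1)*conj(1)]
      = (1/5)[(1) + (1) + (1) + (1) + (1)] = 5/5 = 1
  <chi_2*chi_3, chi_1> = (1/5)[1*(1)*conj(1) + 1*(1)*conj(exp(2*I*pi/5)) + 1*(1)*conj(exp(4*I*pi/5)) + 1*(1)*conj(exp(-4*I*pi/5)) + 1*(1)*conj(exp(-2*I*pi/5))]
      = (1/5)[(1) + (exp(-2*I*pi/5)) + (exp(-4*I*pi/5)) + (exp(4*I*pi/5)) + (exp(2*I*pi/5))] = 0/5 = 0
  <chi_2*chi_3, chi_2> = (1/5)[1*(1)*conj(1) + 1*(1)*conj(exp(4*I*pi/5)) + 1*(1)*conj(exp(-2*I*pi/5)) + 1*(1)*conj(exp(2*I*pi/5)) + 1*(1)*conj(exp(-4*I*pi/5))]
      = (1/5)[(1) + (exp(-4*I*pi/5)) + (exp(2*I*pi/5)) + (exp(-2*I*pi/5)) + (exp(4*I*pi/5))] = 0/5 = 0
  <chi_2*chi_3, chi_3> = (1/5)[1*(1)*conj(1) + 1*(1)*conj(exp(-4*I*pi/5)) + 1*(1)*conj(exp(2*I*pi/5)) + 1*(1)*conj(exp(-2*I*pi/5)) + 1*(1)*conj(exp(4*I*pi/5))]
      = (1/5)[(1) + (exp(4*I*pi/5)) + (exp(-2*I*pi/5)) + (exp(2*I*pi/5)) + (exp(-4*I*pi/5))] = 0/5 = 0
  <chi_2*chi_3, chi_4> = (1/5)[1*(1)*conj(1) + 1*(1)*conj(exp(-2*I*pi/5)) + 1*(1)*conj(exp(-4*I*pi/5)) + 1*(1)*conj(exp(4*I*pi/5)) + 1*(1)*conj(exp(2*I*pi/5))]
      = (1/5)[(1) + (exp(2*I*pi/5)) + (exp(4*I*pi/5)) + (exp(-4*I*pi/5)) + (exp(-2*I*pi/5))] = 0/5 = 0
(Exp terms are combined using exp(i*s)*conj(exp(i*t)) = exp(i*(s-t)), and sums of them are collapsed using the identity that for every m > 1 the m distinct m-th roots of unity sum to 0, e.g. 1 + exp(2*I*pi/3) + exp(-2*I*pi/3) = 0.)
Hence the multiplicities are chi_0: 1. Dimension check: dim(chi_2)*dim(chi_3) = 1*1 = 1 and sum (mult * dim) = 1*1 = 1.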